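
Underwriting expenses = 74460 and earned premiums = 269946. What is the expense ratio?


Expense ratio = expenses / premiums
= 74460 / 269946
= 0.2758


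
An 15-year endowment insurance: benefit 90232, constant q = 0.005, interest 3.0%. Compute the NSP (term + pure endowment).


Term component = 5215.7805
Pure endowment = 15_p_x * v^15 * benefit = 0.927569 * 0.641862 * 90232 = 53721.5363
NSP = 58937.3169


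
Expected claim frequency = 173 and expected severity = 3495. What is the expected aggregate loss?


E[S] = E[N] * E[X]
= 173 * 3495
= 604635


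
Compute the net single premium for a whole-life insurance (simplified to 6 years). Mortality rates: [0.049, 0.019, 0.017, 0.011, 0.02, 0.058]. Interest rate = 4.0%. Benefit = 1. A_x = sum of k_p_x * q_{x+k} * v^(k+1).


v = 0.961538
Year 0: k_p_x=1.0, q=0.049, term=0.047115
Year 1: k_p_x=0.951, q=0.019, term=0.016706
Year 2: k_p_x=0.932931, q=0.017, term=0.014099
Year 3: k_p_x=0.917071, q=0.011, term=0.008623
Year 4: k_p_x=0.906983, q=0.02, term=0.014909
Year 5: k_p_x=0.888844, q=0.058, term=0.040743
A_x = 0.1422


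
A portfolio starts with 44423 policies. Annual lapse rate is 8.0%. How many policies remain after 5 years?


remaining = initial * (1 - lapse)^years
= 44423 * (1 - 0.08)^5
= 44423 * 0.659082
= 29278.3785


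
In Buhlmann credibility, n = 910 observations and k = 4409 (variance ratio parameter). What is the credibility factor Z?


Z = n / (n + k)
= 910 / (910 + 4409)
= 910 / 5319
= 0.1711


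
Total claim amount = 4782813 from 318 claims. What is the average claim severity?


severity = total / number
= 4782813 / 318
= 15040.2925


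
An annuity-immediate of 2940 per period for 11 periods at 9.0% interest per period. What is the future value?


FV = PMT * ((1+i)^n - 1) / i
= 2940 * ((1.09)^11 - 1) / 0.09
= 2940 * (2.580426 - 1) / 0.09
= 51627.2626


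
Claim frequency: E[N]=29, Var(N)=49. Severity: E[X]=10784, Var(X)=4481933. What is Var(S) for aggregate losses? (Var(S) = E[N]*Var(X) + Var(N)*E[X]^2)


Var(S) = E[N]*Var(X) + Var(N)*E[X]^2
= 29*4481933 + 49*10784^2
= 129976057 + 5698438144
= 5.8284e+09


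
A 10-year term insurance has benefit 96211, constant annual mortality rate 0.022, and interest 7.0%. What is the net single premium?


NSP = benefit * sum_{k=0}^{n-1} k_p_x * q * v^(k+1)
With constant q=0.022, v=0.934579
Sum = 0.141814
NSP = 96211 * 0.141814
= 13644.0789


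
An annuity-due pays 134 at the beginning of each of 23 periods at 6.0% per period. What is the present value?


PV_due = PMT * (1-(1+i)^(-n))/i * (1+i)
PV_immediate = 1648.6528
PV_due = 1648.6528 * 1.06
= 1747.572


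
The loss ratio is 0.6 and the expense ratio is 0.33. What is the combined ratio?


Combined ratio = loss ratio + expense ratio
= 0.6 + 0.33
= 0.93


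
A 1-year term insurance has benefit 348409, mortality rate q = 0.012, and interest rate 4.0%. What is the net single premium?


NSP = benefit * q * v
v = 1/(1+i) = 0.961538
NSP = 348409 * 0.012 * 0.961538
= 4020.1038


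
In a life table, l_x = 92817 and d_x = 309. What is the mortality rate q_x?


q_x = d_x / l_x
= 309 / 92817
= 0.0033


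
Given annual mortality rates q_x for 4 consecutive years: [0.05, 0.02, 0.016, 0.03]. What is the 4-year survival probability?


p_k = 1 - q_k for each year
Survival = product of (1 - q_k)
= 0.95 * 0.98 * 0.984 * 0.97
= 0.8886


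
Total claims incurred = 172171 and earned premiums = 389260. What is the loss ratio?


Loss ratio = claims / premiums
= 172171 / 389260
= 0.4423


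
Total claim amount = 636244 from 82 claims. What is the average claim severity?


severity = total / number
= 636244 / 82
= 7759.0732


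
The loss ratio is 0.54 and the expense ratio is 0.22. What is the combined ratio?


Combined ratio = loss ratio + expense ratio
= 0.54 + 0.22
= 0.76


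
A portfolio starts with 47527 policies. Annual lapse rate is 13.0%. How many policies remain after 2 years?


remaining = initial * (1 - lapse)^years
= 47527 * (1 - 0.13)^2
= 47527 * 0.7569
= 35973.1863


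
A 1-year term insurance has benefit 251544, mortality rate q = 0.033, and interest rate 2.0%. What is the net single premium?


NSP = benefit * q * v
v = 1/(1+i) = 0.980392
NSP = 251544 * 0.033 * 0.980392
= 8138.1882


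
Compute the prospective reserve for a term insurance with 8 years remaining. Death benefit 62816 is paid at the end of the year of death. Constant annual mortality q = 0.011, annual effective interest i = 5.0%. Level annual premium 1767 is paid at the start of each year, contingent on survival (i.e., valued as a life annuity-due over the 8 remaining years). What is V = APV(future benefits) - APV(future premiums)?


v = 1/(1+i) = 0.952381
APV(future benefits) per unit = sum_{k=0}^{7} k_p_x * q * v^(k+1) = 0.068611
APV(future benefits) = 62816 * 0.068611 = 4309.868
Life annuity-due factor ä_{x:8} = sum_{k=0}^{7} k_p_x * v^k = 6.549231
APV(future premiums) = 1767 * 6.549231 = 11572.4911
V = 4309.868 - 11572.4911
= -7262.6231


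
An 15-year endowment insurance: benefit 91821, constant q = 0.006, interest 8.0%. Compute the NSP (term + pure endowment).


Term component = 4560.9553
Pure endowment = 15_p_x * v^15 * benefit = 0.913683 * 0.315242 * 91821 = 26447.3067
NSP = 31008.2621


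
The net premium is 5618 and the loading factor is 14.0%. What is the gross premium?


Gross = net * (1 + loading)
= 5618 * (1 + 0.14)
= 5618 * 1.14
= 6404.52


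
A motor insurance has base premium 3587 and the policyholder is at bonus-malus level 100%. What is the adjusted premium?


adjusted = base * BM_level / 100
= 3587 * 100 / 100
= 3587 * 1.0
= 3587.0


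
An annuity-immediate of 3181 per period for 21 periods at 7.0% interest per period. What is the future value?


FV = PMT * ((1+i)^n - 1) / i
= 3181 * ((1.07)^21 - 1) / 0.07
= 3181 * (4.140562 - 1) / 0.07
= 142716.1273


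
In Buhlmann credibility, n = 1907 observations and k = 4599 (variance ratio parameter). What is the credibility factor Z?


Z = n / (n + k)
= 1907 / (1907 + 4599)
= 1907 / 6506
= 0.2931


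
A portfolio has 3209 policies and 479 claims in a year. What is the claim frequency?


frequency = claims / policies
= 479 / 3209
= 0.1493


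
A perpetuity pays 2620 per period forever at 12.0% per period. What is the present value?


PV = PMT / i
= 2620 / 0.12
= 21833.3333


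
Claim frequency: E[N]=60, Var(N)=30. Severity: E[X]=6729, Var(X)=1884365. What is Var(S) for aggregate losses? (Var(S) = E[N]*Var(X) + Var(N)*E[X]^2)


Var(S) = E[N]*Var(X) + Var(N)*E[X]^2
= 60*1884365 + 30*6729^2
= 113061900 + 1358383230
= 1.4714e+09


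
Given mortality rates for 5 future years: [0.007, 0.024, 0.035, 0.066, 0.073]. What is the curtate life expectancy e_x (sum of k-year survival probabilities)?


e_x = sum_{k=1}^{n} k_p_x
k_p_x values:
  1_p_x = 0.993
  2_p_x = 0.969168
  3_p_x = 0.935247
  4_p_x = 0.873521
  5_p_x = 0.809754
e_x = 4.5807


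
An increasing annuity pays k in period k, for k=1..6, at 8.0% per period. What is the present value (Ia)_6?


(Ia)_n = sum_{k=1}^{n} k * v^k, v = 1/(1+i)
v = 0.925926
Sum computed term by term:
(Ia)_6 = 15.1462


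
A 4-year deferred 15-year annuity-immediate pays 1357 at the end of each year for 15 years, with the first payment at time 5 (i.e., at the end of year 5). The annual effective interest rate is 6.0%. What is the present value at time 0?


PV at time 4 of the 15-year annuity-immediate:
a_n = 1357 * (1-(1+0.06)^(-15))/0.06 = 13179.5219
Discount back 4 years to time 0:
PV = 13179.5219 * (1+0.06)^(-4)
= 13179.5219 * 0.792094
= 10439.4158


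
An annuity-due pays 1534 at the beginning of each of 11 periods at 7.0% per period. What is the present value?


PV_due = PMT * (1-(1+i)^(-n))/i * (1+i)
PV_immediate = 11502.9664
PV_due = 11502.9664 * 1.07
= 12308.1741


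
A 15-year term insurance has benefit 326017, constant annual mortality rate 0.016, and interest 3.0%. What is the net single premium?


NSP = benefit * sum_{k=0}^{n-1} k_p_x * q * v^(k+1)
With constant q=0.016, v=0.970874
Sum = 0.172547
NSP = 326017 * 0.172547
= 56253.235


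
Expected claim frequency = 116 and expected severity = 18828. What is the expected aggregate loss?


E[S] = E[N] * E[X]
= 116 * 18828
= 2.1840e+06


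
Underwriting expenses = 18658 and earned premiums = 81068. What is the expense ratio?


Expense ratio = expenses / premiums
= 18658 / 81068
= 0.2302


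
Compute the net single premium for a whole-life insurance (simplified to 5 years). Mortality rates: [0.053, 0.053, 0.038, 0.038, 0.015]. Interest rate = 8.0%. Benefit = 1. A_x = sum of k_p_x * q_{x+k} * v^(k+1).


v = 0.925926
Year 0: k_p_x=1.0, q=0.053, term=0.049074
Year 1: k_p_x=0.947, q=0.053, term=0.043031
Year 2: k_p_x=0.896809, q=0.038, term=0.027053
Year 3: k_p_x=0.86273, q=0.038, term=0.024097
Year 4: k_p_x=0.829947, q=0.015, term=0.008473
A_x = 0.1517


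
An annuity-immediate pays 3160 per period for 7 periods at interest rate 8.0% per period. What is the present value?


PV = PMT * (1 - (1+i)^(-n)) / i
= 3160 * (1 - (1+0.08)^(-7)) / 0.08
= 3160 * (1 - 0.58349) / 0.08
= 3160 * 5.20637
= 16452.1294


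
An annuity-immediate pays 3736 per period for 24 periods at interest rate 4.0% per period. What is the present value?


PV = PMT * (1 - (1+i)^(-n)) / i
= 3736 * (1 - (1+0.04)^(-24)) / 0.04
= 3736 * (1 - 0.390121) / 0.04
= 3736 * 15.246963
= 56962.6543


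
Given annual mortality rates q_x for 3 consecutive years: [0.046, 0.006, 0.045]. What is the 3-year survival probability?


p_k = 1 - q_k for each year
Survival = product of (1 - q_k)
= 0.954 * 0.994 * 0.955
= 0.9056


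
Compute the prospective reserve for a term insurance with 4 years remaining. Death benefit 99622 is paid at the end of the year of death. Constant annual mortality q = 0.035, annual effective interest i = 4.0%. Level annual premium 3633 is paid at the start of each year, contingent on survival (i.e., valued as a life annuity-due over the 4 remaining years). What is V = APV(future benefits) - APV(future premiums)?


v = 1/(1+i) = 0.961538
APV(future benefits) per unit = sum_{k=0}^{3} k_p_x * q * v^(k+1) = 0.120741
APV(future benefits) = 99622 * 0.120741 = 12028.4686
Life annuity-due factor ä_{x:4} = sum_{k=0}^{3} k_p_x * v^k = 3.587735
APV(future premiums) = 3633 * 3.587735 = 13034.2418
V = 12028.4686 - 13034.2418
= -1005.7733


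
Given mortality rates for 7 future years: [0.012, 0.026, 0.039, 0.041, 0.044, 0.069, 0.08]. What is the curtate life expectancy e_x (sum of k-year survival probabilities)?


e_x = sum_{k=1}^{n} k_p_x
k_p_x values:
  1_p_x = 0.988
  2_p_x = 0.962312
  3_p_x = 0.924782
  4_p_x = 0.886866
  5_p_x = 0.847844
  6_p_x = 0.789342
  7_p_x = 0.726195
e_x = 6.1253


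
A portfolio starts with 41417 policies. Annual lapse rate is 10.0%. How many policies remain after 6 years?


remaining = initial * (1 - lapse)^years
= 41417 * (1 - 0.1)^6
= 41417 * 0.531441
= 22010.6919


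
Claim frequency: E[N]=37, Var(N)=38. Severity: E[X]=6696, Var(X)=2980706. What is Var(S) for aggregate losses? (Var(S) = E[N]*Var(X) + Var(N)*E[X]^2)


Var(S) = E[N]*Var(X) + Var(N)*E[X]^2
= 37*2980706 + 38*6696^2
= 110286122 + 1703783808
= 1.8141e+09


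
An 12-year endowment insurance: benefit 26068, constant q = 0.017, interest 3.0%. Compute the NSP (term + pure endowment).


Term component = 4045.4803
Pure endowment = 12_p_x * v^12 * benefit = 0.814033 * 0.70138 * 26068 = 14883.4369
NSP = 18928.9172


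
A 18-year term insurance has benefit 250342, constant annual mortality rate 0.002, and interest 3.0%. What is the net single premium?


NSP = benefit * sum_{k=0}^{n-1} k_p_x * q * v^(k+1)
With constant q=0.002, v=0.970874
Sum = 0.027087
NSP = 250342 * 0.027087
= 6781.0751


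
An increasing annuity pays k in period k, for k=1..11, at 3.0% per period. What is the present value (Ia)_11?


(Ia)_n = sum_{k=1}^{n} k * v^k, v = 1/(1+i)
v = 0.970874
Sum computed term by term:
(Ia)_11 = 52.7856


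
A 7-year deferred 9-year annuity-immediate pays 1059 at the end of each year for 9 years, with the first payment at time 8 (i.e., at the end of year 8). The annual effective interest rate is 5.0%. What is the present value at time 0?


PV at time 7 of the 9-year annuity-immediate:
a_n = 1059 * (1-(1+0.05)^(-9))/0.05 = 7527.1832
Discount back 7 years to time 0:
PV = 7527.1832 * (1+0.05)^(-7)
= 7527.1832 * 0.710681
= 5349.4285


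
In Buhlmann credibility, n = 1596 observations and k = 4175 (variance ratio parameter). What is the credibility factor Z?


Z = n / (n + k)
= 1596 / (1596 + 4175)
= 1596 / 5771
= 0.2766


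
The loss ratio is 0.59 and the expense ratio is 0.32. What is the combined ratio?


Combined ratio = loss ratio + expense ratio
= 0.59 + 0.32
= 0.91


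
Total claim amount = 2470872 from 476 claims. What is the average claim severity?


severity = total / number
= 2470872 / 476
= 5190.9076


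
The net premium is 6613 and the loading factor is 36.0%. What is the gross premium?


Gross = net * (1 + loading)
= 6613 * (1 + 0.36)
= 6613 * 1.36
= 8993.68


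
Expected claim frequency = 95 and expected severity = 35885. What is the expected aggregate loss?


E[S] = E[N] * E[X]
= 95 * 35885
= 3.4091e+06


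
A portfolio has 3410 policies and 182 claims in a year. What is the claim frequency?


frequency = claims / policies
= 182 / 3410
= 0.0534


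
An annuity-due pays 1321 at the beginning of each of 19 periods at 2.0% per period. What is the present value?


PV_due = PMT * (1-(1+i)^(-n))/i * (1+i)
PV_immediate = 20711.2483
PV_due = 20711.2483 * 1.02
= 21125.4733


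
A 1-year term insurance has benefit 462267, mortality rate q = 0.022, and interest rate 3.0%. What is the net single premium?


NSP = benefit * q * v
v = 1/(1+i) = 0.970874
NSP = 462267 * 0.022 * 0.970874
= 9873.6641


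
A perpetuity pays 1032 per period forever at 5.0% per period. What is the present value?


PV = PMT / i
= 1032 / 0.05
= 20640.0


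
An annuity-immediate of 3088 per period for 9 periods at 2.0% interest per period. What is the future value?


FV = PMT * ((1+i)^n - 1) / i
= 3088 * ((1.02)^9 - 1) / 0.02
= 3088 * (1.195093 - 1) / 0.02
= 30122.2926


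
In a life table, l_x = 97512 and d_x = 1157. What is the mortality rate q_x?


q_x = d_x / l_x
= 1157 / 97512
= 0.0119


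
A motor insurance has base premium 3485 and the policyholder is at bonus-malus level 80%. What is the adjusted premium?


adjusted = base * BM_level / 100
= 3485 * 80 / 100
= 3485 * 0.8
= 2788.0


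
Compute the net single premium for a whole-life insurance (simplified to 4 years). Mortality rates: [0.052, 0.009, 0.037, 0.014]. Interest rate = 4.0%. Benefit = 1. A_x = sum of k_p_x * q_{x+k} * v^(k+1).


v = 0.961538
Year 0: k_p_x=1.0, q=0.052, term=0.05
Year 1: k_p_x=0.948, q=0.009, term=0.007888
Year 2: k_p_x=0.939468, q=0.037, term=0.030902
Year 3: k_p_x=0.904708, q=0.014, term=0.010827
A_x = 0.0996


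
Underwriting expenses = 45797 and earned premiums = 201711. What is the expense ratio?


Expense ratio = expenses / premiums
= 45797 / 201711
= 0.227


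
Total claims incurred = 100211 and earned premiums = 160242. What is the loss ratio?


Loss ratio = claims / premiums
= 100211 / 160242
= 0.6254


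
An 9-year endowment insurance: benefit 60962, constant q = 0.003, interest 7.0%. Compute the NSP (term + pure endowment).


Term component = 1178.9319
Pure endowment = 9_p_x * v^9 * benefit = 0.973322 * 0.543934 * 60962 = 32274.6568
NSP = 33453.5887


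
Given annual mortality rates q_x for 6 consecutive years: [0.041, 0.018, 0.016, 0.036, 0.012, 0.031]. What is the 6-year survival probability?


p_k = 1 - q_k for each year
Survival = product of (1 - q_k)
= 0.959 * 0.982 * 0.984 * 0.964 * 0.988 * 0.969
= 0.8552


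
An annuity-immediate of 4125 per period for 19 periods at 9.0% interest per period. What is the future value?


FV = PMT * ((1+i)^n - 1) / i
= 4125 * ((1.09)^19 - 1) / 0.09
= 4125 * (5.141661 - 1) / 0.09
= 189826.1408


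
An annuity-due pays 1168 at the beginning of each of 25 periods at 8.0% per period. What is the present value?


PV_due = PMT * (1-(1+i)^(-n))/i * (1+i)
PV_immediate = 12468.1386
PV_due = 12468.1386 * 1.08
= 13465.5897


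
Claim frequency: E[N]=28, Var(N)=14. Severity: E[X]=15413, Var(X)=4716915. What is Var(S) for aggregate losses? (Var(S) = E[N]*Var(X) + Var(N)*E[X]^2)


Var(S) = E[N]*Var(X) + Var(N)*E[X]^2
= 28*4716915 + 14*15413^2
= 132073620 + 3325847966
= 3.4579e+09


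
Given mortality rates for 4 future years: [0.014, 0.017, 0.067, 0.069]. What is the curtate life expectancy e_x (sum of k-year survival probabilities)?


e_x = sum_{k=1}^{n} k_p_x
k_p_x values:
  1_p_x = 0.986
  2_p_x = 0.969238
  3_p_x = 0.904299
  4_p_x = 0.841902
e_x = 3.7014


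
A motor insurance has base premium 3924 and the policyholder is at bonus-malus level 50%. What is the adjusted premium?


adjusted = base * BM_level / 100
= 3924 * 50 / 100
= 3924 * 0.5
= 1962.0


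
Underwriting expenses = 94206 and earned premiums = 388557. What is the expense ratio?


Expense ratio = expenses / premiums
= 94206 / 388557
= 0.2425


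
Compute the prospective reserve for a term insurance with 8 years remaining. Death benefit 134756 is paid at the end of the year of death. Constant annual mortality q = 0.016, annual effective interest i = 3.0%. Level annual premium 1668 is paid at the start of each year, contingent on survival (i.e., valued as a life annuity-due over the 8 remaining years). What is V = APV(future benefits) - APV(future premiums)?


v = 1/(1+i) = 0.970874
APV(future benefits) per unit = sum_{k=0}^{7} k_p_x * q * v^(k+1) = 0.106488
APV(future benefits) = 134756 * 0.106488 = 14349.9512
Life annuity-due factor ä_{x:8} = sum_{k=0}^{7} k_p_x * v^k = 6.855191
APV(future premiums) = 1668 * 6.855191 = 11434.4585
V = 14349.9512 - 11434.4585
= 2915.4927


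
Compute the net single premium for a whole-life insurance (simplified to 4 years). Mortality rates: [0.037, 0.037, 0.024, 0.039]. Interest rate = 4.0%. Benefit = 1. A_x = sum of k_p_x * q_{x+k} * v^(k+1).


v = 0.961538
Year 0: k_p_x=1.0, q=0.037, term=0.035577
Year 1: k_p_x=0.963, q=0.037, term=0.032943
Year 2: k_p_x=0.927369, q=0.024, term=0.019786
Year 3: k_p_x=0.905112, q=0.039, term=0.030174
A_x = 0.1185


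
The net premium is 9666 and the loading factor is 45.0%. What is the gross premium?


Gross = net * (1 + loading)
= 9666 * (1 + 0.45)
= 9666 * 1.45
= 14015.7


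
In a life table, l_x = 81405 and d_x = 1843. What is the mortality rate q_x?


q_x = d_x / l_x
= 1843 / 81405
= 0.0226


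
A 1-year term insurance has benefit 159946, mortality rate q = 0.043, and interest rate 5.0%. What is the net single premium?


NSP = benefit * q * v
v = 1/(1+i) = 0.952381
NSP = 159946 * 0.043 * 0.952381
= 6550.1695


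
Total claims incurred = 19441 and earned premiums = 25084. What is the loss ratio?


Loss ratio = claims / premiums
= 19441 / 25084
= 0.775


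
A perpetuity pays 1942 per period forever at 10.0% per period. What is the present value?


PV = PMT / i
= 1942 / 0.1
= 19420.0


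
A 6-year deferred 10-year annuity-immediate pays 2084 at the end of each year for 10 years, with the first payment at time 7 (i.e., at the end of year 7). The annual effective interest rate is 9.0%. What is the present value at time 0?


PV at time 6 of the 10-year annuity-immediate:
a_n = 2084 * (1-(1+0.09)^(-10))/0.09 = 13374.3986
Discount back 6 years to time 0:
PV = 13374.3986 * (1+0.09)^(-6)
= 13374.3986 * 0.596267
= 7974.7169


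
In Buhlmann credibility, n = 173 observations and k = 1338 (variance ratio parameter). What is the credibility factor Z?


Z = n / (n + k)
= 173 / (173 + 1338)
= 173 / 1511
= 0.1145


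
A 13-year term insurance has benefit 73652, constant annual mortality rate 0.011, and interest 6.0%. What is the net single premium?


NSP = benefit * sum_{k=0}^{n-1} k_p_x * q * v^(k+1)
With constant q=0.011, v=0.943396
Sum = 0.092021
NSP = 73652 * 0.092021
= 6777.5305


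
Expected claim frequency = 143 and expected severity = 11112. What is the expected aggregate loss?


E[S] = E[N] * E[X]
= 143 * 11112
= 1.5890e+06


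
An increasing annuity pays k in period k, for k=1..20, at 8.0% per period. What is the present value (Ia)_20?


(Ia)_n = sum_{k=1}^{n} k * v^k, v = 1/(1+i)
v = 0.925926
Sum computed term by term:
(Ia)_20 = 78.9079


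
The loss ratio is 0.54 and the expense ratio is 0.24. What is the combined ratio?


Combined ratio = loss ratio + expense ratio
= 0.54 + 0.24
= 0.78


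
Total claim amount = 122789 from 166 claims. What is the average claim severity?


severity = total / number
= 122789 / 166
= 739.6928


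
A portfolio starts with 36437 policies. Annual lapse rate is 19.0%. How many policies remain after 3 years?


remaining = initial * (1 - lapse)^years
= 36437 * (1 - 0.19)^3
= 36437 * 0.531441
= 19364.1157


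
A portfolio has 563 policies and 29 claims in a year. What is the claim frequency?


frequency = claims / policies
= 29 / 563
= 0.0515


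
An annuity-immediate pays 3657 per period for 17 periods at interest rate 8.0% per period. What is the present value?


PV = PMT * (1 - (1+i)^(-n)) / i
= 3657 * (1 - (1+0.08)^(-17)) / 0.08
= 3657 * (1 - 0.270269) / 0.08
= 3657 * 9.121638
= 33357.8306


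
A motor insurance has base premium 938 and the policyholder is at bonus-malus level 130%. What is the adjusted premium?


adjusted = base * BM_level / 100
= 938 * 130 / 100
= 938 * 1.3
= 1219.4


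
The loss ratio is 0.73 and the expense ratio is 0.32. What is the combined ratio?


Combined ratio = loss ratio + expense ratio
= 0.73 + 0.32
= 1.05


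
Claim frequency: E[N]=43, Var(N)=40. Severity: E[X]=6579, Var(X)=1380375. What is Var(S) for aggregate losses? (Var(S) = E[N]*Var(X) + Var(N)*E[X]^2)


Var(S) = E[N]*Var(X) + Var(N)*E[X]^2
= 43*1380375 + 40*6579^2
= 59356125 + 1731329640
= 1.7907e+09


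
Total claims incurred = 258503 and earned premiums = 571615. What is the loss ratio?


Loss ratio = claims / premiums
= 258503 / 571615
= 0.4522


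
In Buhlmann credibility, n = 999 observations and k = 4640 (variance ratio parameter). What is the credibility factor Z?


Z = n / (n + k)
= 999 / (999 + 4640)
= 999 / 5639
= 0.1772


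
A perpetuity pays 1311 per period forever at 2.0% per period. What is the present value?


PV = PMT / i
= 1311 / 0.02
= 65550.0


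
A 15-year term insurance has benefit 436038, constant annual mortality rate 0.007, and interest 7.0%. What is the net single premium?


NSP = benefit * sum_{k=0}^{n-1} k_p_x * q * v^(k+1)
With constant q=0.007, v=0.934579
Sum = 0.061255
NSP = 436038 * 0.061255
= 26709.3659


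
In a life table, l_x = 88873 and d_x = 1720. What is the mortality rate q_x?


q_x = d_x / l_x
= 1720 / 88873
= 0.0194


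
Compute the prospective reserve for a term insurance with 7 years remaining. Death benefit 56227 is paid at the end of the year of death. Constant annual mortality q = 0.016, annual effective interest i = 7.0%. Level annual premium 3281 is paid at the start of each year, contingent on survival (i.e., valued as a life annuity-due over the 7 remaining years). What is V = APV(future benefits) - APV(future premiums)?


v = 1/(1+i) = 0.934579
APV(future benefits) per unit = sum_{k=0}^{6} k_p_x * q * v^(k+1) = 0.082556
APV(future benefits) = 56227 * 0.082556 = 4641.873
Life annuity-due factor ä_{x:7} = sum_{k=0}^{6} k_p_x * v^k = 5.520929
APV(future premiums) = 3281 * 5.520929 = 18114.1668
V = 4641.873 - 18114.1668
= -13472.2939


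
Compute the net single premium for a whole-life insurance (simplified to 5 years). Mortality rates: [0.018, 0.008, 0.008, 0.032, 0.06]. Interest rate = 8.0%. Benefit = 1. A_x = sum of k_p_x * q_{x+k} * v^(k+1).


v = 0.925926
Year 0: k_p_x=1.0, q=0.018, term=0.016667
Year 1: k_p_x=0.982, q=0.008, term=0.006735
Year 2: k_p_x=0.974144, q=0.008, term=0.006186
Year 3: k_p_x=0.966351, q=0.032, term=0.022729
Year 4: k_p_x=0.935428, q=0.06, term=0.038198
A_x = 0.0905


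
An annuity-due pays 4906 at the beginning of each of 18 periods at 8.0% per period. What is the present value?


PV_due = PMT * (1-(1+i)^(-n))/i * (1+i)
PV_immediate = 45978.4783
PV_due = 45978.4783 * 1.08
= 49656.7566


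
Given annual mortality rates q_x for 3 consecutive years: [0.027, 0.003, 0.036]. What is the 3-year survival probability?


p_k = 1 - q_k for each year
Survival = product of (1 - q_k)
= 0.973 * 0.997 * 0.964
= 0.9352


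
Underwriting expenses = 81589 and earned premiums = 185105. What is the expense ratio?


Expense ratio = expenses / premiums
= 81589 / 185105
= 0.4408


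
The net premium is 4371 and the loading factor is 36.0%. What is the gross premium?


Gross = net * (1 + loading)
= 4371 * (1 + 0.36)
= 4371 * 1.36
= 5944.56


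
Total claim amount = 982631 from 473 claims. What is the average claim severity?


severity = total / number
= 982631 / 473
= 2077.444


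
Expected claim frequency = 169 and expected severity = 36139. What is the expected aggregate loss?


E[S] = E[N] * E[X]
= 169 * 36139
= 6.1075e+06


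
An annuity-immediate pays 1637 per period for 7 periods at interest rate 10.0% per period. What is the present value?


PV = PMT * (1 - (1+i)^(-n)) / i
= 1637 * (1 - (1+0.1)^(-7)) / 0.1
= 1637 * (1 - 0.513158) / 0.1
= 1637 * 4.868419
= 7969.6016


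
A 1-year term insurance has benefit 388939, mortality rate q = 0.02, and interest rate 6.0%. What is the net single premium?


NSP = benefit * q * v
v = 1/(1+i) = 0.943396
NSP = 388939 * 0.02 * 0.943396
= 7338.4717


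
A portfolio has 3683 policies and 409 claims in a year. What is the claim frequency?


frequency = claims / policies
= 409 / 3683
= 0.1111


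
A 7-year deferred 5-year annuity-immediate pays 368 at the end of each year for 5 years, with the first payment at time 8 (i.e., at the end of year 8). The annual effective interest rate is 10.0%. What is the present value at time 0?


PV at time 7 of the 5-year annuity-immediate:
a_n = 368 * (1-(1+0.1)^(-5))/0.1 = 1395.0095
Discount back 7 years to time 0:
PV = 1395.0095 * (1+0.1)^(-7)
= 1395.0095 * 0.513158
= 715.8605


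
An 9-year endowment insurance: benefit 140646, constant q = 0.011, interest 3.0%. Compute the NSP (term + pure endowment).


Term component = 11554.4028
Pure endowment = 9_p_x * v^9 * benefit = 0.905246 * 0.766417 * 140646 = 97579.5896
NSP = 109133.9924


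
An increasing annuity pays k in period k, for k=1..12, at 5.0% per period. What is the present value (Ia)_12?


(Ia)_n = sum_{k=1}^{n} k * v^k, v = 1/(1+i)
v = 0.952381
Sum computed term by term:
(Ia)_12 = 52.4873


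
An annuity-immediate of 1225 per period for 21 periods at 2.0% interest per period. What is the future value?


FV = PMT * ((1+i)^n - 1) / i
= 1225 * ((1.02)^21 - 1) / 0.02
= 1225 * (1.515666 - 1) / 0.02
= 31584.5636


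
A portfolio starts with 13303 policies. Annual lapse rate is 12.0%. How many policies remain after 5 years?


remaining = initial * (1 - lapse)^years
= 13303 * (1 - 0.12)^5
= 13303 * 0.527732
= 7020.4177


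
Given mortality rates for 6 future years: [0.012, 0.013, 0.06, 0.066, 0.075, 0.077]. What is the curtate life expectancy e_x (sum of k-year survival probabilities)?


e_x = sum_{k=1}^{n} k_p_x
k_p_x values:
  1_p_x = 0.988
  2_p_x = 0.975156
  3_p_x = 0.916647
  4_p_x = 0.856148
  5_p_x = 0.791937
  6_p_x = 0.730958
e_x = 5.2588


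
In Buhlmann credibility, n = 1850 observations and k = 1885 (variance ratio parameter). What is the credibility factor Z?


Z = n / (n + k)
= 1850 / (1850 + 1885)
= 1850 / 3735
= 0.4953


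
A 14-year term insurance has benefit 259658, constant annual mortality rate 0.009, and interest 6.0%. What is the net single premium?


NSP = benefit * sum_{k=0}^{n-1} k_p_x * q * v^(k+1)
With constant q=0.009, v=0.943396
Sum = 0.079602
NSP = 259658 * 0.079602
= 20669.3392


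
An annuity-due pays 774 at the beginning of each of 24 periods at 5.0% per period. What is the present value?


PV_due = PMT * (1-(1+i)^(-n))/i * (1+i)
PV_immediate = 10680.1487
PV_due = 10680.1487 * 1.05
= 11214.1562


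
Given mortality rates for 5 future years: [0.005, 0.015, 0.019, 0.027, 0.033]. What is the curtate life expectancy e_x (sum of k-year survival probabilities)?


e_x = sum_{k=1}^{n} k_p_x
k_p_x values:
  1_p_x = 0.995
  2_p_x = 0.980075
  3_p_x = 0.961454
  4_p_x = 0.935494
  5_p_x = 0.904623
e_x = 4.7766


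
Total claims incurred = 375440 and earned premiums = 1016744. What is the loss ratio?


Loss ratio = claims / premiums
= 375440 / 1016744
= 0.3693


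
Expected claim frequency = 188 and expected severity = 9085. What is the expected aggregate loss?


E[S] = E[N] * E[X]
= 188 * 9085
= 1.7080e+06


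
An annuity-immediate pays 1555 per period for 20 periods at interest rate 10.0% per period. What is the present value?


PV = PMT * (1 - (1+i)^(-n)) / i
= 1555 * (1 - (1+0.1)^(-20)) / 0.1
= 1555 * (1 - 0.148644) / 0.1
= 1555 * 8.513564
= 13238.5916


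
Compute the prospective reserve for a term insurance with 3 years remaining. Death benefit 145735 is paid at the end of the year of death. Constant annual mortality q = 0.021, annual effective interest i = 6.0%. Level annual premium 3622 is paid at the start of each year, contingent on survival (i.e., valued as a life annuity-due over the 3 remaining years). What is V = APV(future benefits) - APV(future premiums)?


v = 1/(1+i) = 0.943396
APV(future benefits) per unit = sum_{k=0}^{2} k_p_x * q * v^(k+1) = 0.055008
APV(future benefits) = 145735 * 0.055008 = 8016.59
Life annuity-due factor ä_{x:3} = sum_{k=0}^{2} k_p_x * v^k = 2.776594
APV(future premiums) = 3622 * 2.776594 = 10056.8234
V = 8016.59 - 10056.8234
= -2040.2334


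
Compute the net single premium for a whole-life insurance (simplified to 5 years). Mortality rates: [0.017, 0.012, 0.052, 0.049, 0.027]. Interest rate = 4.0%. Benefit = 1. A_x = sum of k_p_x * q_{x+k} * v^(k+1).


v = 0.961538
Year 0: k_p_x=1.0, q=0.017, term=0.016346
Year 1: k_p_x=0.983, q=0.012, term=0.010906
Year 2: k_p_x=0.971204, q=0.052, term=0.044897
Year 3: k_p_x=0.920701, q=0.049, term=0.038564
Year 4: k_p_x=0.875587, q=0.027, term=0.019431
A_x = 0.1301


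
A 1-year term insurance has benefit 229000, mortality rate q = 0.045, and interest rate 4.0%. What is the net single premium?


NSP = benefit * q * v
v = 1/(1+i) = 0.961538
NSP = 229000 * 0.045 * 0.961538
= 9908.6538


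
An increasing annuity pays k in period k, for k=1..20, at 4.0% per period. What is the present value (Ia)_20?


(Ia)_n = sum_{k=1}^{n} k * v^k, v = 1/(1+i)
v = 0.961538
Sum computed term by term:
(Ia)_20 = 125.155


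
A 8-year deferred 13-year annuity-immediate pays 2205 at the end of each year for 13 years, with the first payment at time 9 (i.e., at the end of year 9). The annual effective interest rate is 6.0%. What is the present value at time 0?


PV at time 8 of the 13-year annuity-immediate:
a_n = 2205 * (1-(1+0.06)^(-13))/0.06 = 19520.1659
Discount back 8 years to time 0:
PV = 19520.1659 * (1+0.06)^(-8)
= 19520.1659 * 0.627412
= 12247.1936


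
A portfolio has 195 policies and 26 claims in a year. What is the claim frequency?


frequency = claims / policies
= 26 / 195
= 0.1333


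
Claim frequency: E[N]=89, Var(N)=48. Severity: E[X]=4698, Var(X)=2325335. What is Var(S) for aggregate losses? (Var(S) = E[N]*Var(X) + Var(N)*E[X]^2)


Var(S) = E[N]*Var(X) + Var(N)*E[X]^2
= 89*2325335 + 48*4698^2
= 206954815 + 1059417792
= 1.2664e+09


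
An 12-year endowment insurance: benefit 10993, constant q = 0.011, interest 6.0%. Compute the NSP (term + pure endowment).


Term component = 961.9404
Pure endowment = 12_p_x * v^12 * benefit = 0.8757 * 0.496969 * 10993 = 4784.1121
NSP = 5746.0524


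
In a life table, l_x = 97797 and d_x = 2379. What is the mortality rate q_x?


q_x = d_x / l_x
= 2379 / 97797
= 0.0243


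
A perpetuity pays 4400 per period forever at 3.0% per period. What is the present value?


PV = PMT / i
= 4400 / 0.03
= 146666.6667


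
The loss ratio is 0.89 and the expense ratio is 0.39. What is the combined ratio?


Combined ratio = loss ratio + expense ratio
= 0.89 + 0.39
= 1.28


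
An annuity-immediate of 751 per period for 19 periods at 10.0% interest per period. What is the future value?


FV = PMT * ((1+i)^n - 1) / i
= 751 * ((1.1)^19 - 1) / 0.1
= 751 * (6.115909 - 1) / 0.1
= 38420.4769


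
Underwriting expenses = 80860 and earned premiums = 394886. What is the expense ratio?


Expense ratio = expenses / premiums
= 80860 / 394886
= 0.2048


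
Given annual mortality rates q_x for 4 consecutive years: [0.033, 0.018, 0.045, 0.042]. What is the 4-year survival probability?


p_k = 1 - q_k for each year
Survival = product of (1 - q_k)
= 0.967 * 0.982 * 0.955 * 0.958
= 0.8688


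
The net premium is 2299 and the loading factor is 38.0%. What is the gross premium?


Gross = net * (1 + loading)
= 2299 * (1 + 0.38)
= 2299 * 1.38
= 3172.62


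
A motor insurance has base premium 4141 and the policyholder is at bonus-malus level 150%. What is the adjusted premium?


adjusted = base * BM_level / 100
= 4141 * 150 / 100
= 4141 * 1.5
= 6211.5


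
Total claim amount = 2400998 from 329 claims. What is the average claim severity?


severity = total / number
= 2400998 / 329
= 7297.8663


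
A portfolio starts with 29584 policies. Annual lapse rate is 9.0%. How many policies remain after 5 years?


remaining = initial * (1 - lapse)^years
= 29584 * (1 - 0.09)^5
= 29584 * 0.624032
= 18461.367


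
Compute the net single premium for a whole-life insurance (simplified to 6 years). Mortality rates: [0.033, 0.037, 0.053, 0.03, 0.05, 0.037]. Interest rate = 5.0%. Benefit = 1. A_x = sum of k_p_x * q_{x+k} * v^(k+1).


v = 0.952381
Year 0: k_p_x=1.0, q=0.033, term=0.031429
Year 1: k_p_x=0.967, q=0.037, term=0.032453
Year 2: k_p_x=0.931221, q=0.053, term=0.042634
Year 3: k_p_x=0.881866, q=0.03, term=0.021765
Year 4: k_p_x=0.85541, q=0.05, term=0.033512
Year 5: k_p_x=0.81264, q=0.037, term=0.022437
A_x = 0.1842


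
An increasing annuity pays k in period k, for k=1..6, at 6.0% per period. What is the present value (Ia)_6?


(Ia)_n = sum_{k=1}^{n} k * v^k, v = 1/(1+i)
v = 0.943396
Sum computed term by term:
(Ia)_6 = 16.3767


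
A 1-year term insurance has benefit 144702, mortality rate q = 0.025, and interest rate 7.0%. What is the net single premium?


NSP = benefit * q * v
v = 1/(1+i) = 0.934579
NSP = 144702 * 0.025 * 0.934579
= 3380.8879


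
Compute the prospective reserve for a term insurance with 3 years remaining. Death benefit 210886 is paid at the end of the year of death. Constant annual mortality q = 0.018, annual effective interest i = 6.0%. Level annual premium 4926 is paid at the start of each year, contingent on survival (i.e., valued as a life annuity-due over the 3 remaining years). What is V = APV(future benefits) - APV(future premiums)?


v = 1/(1+i) = 0.943396
APV(future benefits) per unit = sum_{k=0}^{2} k_p_x * q * v^(k+1) = 0.047287
APV(future benefits) = 210886 * 0.047287 = 9972.0987
Life annuity-due factor ä_{x:3} = sum_{k=0}^{2} k_p_x * v^k = 2.78466
APV(future premiums) = 4926 * 2.78466 = 13717.2353
V = 9972.0987 - 13717.2353
= -3745.1365


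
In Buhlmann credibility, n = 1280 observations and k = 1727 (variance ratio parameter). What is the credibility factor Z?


Z = n / (n + k)
= 1280 / (1280 + 1727)
= 1280 / 3007
= 0.4257


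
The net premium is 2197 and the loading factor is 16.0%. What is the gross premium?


Gross = net * (1 + loading)
= 2197 * (1 + 0.16)
= 2197 * 1.16
= 2548.52


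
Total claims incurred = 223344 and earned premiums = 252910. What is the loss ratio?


Loss ratio = claims / premiums
= 223344 / 252910
= 0.8831


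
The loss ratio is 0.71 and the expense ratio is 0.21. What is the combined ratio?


Combined ratio = loss ratio + expense ratio
= 0.71 + 0.21
= 0.92


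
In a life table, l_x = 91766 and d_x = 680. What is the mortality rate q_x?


q_x = d_x / l_x
= 680 / 91766
= 0.0074


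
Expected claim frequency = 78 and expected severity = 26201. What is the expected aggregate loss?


E[S] = E[N] * E[X]
= 78 * 26201
= 2.0437e+06


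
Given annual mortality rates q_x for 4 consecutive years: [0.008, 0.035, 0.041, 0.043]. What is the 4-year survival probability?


p_k = 1 - q_k for each year
Survival = product of (1 - q_k)
= 0.992 * 0.965 * 0.959 * 0.957
= 0.8786


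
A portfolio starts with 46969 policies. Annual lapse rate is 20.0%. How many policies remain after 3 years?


remaining = initial * (1 - lapse)^years
= 46969 * (1 - 0.2)^3
= 46969 * 0.512
= 24048.128


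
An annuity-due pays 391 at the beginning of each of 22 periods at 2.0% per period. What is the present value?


PV_due = PMT * (1-(1+i)^(-n))/i * (1+i)
PV_immediate = 6904.2968
PV_due = 6904.2968 * 1.02
= 7042.3828


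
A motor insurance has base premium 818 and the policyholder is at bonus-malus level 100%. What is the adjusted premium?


adjusted = base * BM_level / 100
= 818 * 100 / 100
= 818 * 1.0
= 818.0


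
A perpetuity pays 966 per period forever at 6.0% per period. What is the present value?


PV = PMT / i
= 966 / 0.06
= 16100.0


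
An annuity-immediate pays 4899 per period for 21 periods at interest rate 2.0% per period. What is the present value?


PV = PMT * (1 - (1+i)^(-n)) / i
= 4899 * (1 - (1+0.02)^(-21)) / 0.02
= 4899 * (1 - 0.659776) / 0.02
= 4899 * 17.011209
= 83337.9137


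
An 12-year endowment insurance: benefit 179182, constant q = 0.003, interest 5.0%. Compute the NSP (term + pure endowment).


Term component = 4694.7163
Pure endowment = 12_p_x * v^12 * benefit = 0.964588 * 0.556837 * 179182 = 96242.0114
NSP = 100936.7277


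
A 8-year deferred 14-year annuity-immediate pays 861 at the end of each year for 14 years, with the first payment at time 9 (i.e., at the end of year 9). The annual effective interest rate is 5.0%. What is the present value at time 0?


PV at time 8 of the 14-year annuity-immediate:
a_n = 861 * (1-(1+0.05)^(-14))/0.05 = 8522.7298
Discount back 8 years to time 0:
PV = 8522.7298 * (1+0.05)^(-8)
= 8522.7298 * 0.676839
= 5768.519


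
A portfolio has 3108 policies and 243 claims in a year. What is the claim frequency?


frequency = claims / policies
= 243 / 3108
= 0.0782


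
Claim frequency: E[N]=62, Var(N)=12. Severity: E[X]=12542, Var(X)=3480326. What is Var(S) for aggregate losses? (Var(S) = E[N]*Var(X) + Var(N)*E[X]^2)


Var(S) = E[N]*Var(X) + Var(N)*E[X]^2
= 62*3480326 + 12*12542^2
= 215780212 + 1887621168
= 2.1034e+09


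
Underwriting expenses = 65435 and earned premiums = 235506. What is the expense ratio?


Expense ratio = expenses / premiums
= 65435 / 235506
= 0.2778


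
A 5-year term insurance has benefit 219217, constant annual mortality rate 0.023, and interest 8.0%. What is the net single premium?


NSP = benefit * sum_{k=0}^{n-1} k_p_x * q * v^(k+1)
With constant q=0.023, v=0.925926
Sum = 0.088018
NSP = 219217 * 0.088018
= 19294.9381


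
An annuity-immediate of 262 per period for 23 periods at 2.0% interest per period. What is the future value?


FV = PMT * ((1+i)^n - 1) / i
= 262 * ((1.02)^23 - 1) / 0.02
= 262 * (1.576899 - 1) / 0.02
= 7557.3804


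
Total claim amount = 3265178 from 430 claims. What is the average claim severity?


severity = total / number
= 3265178 / 430
= 7593.4372
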